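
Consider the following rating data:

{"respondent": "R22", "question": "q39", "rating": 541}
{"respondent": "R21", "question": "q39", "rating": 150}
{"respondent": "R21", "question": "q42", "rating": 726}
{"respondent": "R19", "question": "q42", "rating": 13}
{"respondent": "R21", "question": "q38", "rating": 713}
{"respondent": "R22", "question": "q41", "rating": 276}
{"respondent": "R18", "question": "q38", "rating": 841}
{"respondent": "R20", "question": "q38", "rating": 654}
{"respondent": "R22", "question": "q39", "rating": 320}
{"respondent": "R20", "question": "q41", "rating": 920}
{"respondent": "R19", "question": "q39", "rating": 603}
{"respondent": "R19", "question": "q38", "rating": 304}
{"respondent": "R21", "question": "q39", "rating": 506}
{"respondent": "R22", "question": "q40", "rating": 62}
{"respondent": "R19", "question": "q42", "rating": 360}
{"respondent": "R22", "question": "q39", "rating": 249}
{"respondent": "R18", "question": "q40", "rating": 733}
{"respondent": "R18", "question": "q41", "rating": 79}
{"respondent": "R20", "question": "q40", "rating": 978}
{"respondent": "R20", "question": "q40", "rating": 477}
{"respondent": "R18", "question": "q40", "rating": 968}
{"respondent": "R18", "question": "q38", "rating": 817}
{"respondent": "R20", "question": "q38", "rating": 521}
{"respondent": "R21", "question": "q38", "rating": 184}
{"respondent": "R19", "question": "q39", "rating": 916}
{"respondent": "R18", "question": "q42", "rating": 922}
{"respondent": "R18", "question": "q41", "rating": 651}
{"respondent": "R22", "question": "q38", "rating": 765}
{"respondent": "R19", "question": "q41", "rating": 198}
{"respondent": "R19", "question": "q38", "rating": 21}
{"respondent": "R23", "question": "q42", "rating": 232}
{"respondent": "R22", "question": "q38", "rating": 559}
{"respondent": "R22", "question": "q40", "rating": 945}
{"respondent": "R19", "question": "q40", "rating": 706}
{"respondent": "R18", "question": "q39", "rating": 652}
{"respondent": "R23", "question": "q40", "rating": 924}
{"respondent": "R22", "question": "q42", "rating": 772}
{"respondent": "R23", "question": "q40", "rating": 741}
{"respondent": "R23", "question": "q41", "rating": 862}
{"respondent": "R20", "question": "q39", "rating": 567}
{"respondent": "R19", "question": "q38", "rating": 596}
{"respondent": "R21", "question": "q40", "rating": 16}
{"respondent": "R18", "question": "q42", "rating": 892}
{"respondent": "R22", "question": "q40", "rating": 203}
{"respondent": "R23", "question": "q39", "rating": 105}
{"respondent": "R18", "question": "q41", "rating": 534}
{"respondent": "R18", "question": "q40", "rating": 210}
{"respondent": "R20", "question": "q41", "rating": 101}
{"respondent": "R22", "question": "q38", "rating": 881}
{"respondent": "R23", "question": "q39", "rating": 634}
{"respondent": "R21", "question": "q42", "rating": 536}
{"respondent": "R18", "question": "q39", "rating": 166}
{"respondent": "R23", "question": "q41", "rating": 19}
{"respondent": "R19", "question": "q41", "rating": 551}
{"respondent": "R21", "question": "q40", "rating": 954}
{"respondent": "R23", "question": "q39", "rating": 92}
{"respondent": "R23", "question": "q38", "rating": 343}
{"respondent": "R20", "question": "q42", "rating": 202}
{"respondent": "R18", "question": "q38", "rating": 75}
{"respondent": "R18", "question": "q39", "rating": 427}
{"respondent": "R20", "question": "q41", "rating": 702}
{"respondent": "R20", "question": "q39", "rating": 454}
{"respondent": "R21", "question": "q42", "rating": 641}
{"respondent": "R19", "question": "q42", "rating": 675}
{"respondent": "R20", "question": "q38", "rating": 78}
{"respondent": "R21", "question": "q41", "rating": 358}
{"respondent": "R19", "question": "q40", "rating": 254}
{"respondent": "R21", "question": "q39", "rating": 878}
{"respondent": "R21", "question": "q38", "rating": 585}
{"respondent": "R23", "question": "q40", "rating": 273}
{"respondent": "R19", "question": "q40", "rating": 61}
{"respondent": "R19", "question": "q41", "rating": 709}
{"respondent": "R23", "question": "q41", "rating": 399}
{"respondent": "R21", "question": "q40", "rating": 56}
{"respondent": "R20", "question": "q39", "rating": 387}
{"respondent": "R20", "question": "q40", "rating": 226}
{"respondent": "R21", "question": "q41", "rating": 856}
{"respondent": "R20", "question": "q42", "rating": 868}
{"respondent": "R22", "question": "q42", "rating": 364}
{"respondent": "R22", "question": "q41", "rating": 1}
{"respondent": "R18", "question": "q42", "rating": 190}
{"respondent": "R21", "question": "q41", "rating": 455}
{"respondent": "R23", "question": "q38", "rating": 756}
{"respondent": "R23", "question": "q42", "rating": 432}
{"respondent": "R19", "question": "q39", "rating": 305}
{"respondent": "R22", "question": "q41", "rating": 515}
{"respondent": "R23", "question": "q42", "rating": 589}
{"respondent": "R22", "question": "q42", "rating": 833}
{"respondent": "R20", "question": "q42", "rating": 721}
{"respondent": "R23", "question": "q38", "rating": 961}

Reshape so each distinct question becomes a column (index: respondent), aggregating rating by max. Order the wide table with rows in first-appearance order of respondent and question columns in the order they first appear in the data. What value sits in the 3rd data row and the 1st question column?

916

With rows in first-appearance order of respondent, row 3 is respondent=R19. question columns in first-appearance order: q39, q42, q38, q41, q40; column 1 is q39.
Long rows with respondent=R19, question=q39: max(603, 916, 305) = 916.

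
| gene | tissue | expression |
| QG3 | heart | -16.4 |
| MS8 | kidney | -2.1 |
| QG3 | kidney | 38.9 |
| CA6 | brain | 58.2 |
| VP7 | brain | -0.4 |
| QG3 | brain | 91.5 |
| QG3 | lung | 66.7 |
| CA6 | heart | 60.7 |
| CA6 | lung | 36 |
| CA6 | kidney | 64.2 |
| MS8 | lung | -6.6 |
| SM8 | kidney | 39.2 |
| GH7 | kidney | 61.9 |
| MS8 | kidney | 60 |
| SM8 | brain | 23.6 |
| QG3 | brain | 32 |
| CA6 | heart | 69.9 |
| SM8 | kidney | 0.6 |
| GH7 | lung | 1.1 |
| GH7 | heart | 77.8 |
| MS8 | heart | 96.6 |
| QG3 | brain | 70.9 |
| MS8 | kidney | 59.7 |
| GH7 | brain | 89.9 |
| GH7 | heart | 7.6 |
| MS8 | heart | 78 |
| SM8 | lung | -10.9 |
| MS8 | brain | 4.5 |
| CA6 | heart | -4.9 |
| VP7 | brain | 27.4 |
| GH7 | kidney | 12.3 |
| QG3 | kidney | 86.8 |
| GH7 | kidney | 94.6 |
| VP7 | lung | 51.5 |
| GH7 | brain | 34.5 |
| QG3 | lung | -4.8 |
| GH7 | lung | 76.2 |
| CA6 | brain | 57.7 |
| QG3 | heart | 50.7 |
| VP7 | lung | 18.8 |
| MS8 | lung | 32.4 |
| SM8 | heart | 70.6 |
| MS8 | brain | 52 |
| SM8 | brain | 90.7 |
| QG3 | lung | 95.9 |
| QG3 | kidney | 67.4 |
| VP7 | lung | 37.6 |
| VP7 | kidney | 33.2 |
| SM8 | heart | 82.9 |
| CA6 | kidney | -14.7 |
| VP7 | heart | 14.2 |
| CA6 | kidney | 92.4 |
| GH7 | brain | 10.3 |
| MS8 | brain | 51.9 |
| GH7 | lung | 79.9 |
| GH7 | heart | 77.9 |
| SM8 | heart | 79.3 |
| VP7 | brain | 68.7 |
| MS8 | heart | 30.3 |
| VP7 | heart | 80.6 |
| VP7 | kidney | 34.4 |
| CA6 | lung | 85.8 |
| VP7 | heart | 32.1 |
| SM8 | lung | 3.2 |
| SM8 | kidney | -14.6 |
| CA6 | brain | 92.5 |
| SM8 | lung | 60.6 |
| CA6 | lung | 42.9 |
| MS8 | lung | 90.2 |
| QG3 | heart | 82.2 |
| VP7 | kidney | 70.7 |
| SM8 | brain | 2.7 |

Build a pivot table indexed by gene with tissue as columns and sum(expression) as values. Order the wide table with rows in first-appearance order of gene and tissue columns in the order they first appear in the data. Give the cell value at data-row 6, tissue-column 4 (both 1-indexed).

With rows in first-appearance order of gene, row 6 is gene=GH7. tissue columns in first-appearance order: heart, kidney, brain, lung; column 4 is lung.
Long rows with gene=GH7, tissue=lung: 1.1 + 76.2 + 79.9 = 157.2.

157.2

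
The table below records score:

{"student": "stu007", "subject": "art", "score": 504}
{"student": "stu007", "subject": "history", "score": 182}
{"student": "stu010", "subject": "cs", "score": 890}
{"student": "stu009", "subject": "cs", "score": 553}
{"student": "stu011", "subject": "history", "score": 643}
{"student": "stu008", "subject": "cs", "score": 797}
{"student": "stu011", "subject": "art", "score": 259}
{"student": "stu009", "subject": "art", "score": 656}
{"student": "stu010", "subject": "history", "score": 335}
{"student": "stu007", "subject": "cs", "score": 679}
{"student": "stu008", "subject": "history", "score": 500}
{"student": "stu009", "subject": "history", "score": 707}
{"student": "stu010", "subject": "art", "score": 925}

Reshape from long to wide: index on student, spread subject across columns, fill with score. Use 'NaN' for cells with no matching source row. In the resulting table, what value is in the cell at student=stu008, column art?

No long-format row has student=stu008 and subject=art, so the cell is NaN.

NaN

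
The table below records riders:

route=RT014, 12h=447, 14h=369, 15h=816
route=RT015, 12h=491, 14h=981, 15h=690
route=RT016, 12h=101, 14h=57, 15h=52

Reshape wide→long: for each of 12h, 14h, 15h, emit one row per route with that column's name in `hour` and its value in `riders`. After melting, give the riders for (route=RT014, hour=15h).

Unpivoting turns each (route, wide-column) pair into one long row.
The wide cell at row RT014, column 15h holds 816, so the long row (RT014, 15h) has riders=816.

816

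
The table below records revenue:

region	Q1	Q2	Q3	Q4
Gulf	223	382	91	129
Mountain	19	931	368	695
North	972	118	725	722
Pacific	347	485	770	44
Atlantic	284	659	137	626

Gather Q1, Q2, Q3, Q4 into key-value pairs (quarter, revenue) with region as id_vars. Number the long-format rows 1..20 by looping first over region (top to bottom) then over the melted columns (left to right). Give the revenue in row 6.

20 rows total (5 × 4). Row 6: index ⌊(6-1)/4⌋ = 1 into region → Mountain; (6-1) mod 4 = 1 into the melted columns → Q2.
So row 6 is (Mountain, Q2, 931); revenue = 931.

931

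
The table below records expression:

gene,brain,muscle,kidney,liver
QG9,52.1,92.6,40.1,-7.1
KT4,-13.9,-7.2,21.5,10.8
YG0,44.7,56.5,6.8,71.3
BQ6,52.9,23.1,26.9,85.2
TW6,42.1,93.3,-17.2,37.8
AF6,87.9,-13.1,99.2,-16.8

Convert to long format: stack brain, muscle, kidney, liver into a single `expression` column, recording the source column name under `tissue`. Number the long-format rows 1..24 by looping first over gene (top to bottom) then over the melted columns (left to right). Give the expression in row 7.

24 rows total (6 × 4). Row 7: index ⌊(7-1)/4⌋ = 1 into gene → KT4; (7-1) mod 4 = 2 into the melted columns → kidney.
So row 7 is (KT4, kidney, 21.5); expression = 21.5.

21.5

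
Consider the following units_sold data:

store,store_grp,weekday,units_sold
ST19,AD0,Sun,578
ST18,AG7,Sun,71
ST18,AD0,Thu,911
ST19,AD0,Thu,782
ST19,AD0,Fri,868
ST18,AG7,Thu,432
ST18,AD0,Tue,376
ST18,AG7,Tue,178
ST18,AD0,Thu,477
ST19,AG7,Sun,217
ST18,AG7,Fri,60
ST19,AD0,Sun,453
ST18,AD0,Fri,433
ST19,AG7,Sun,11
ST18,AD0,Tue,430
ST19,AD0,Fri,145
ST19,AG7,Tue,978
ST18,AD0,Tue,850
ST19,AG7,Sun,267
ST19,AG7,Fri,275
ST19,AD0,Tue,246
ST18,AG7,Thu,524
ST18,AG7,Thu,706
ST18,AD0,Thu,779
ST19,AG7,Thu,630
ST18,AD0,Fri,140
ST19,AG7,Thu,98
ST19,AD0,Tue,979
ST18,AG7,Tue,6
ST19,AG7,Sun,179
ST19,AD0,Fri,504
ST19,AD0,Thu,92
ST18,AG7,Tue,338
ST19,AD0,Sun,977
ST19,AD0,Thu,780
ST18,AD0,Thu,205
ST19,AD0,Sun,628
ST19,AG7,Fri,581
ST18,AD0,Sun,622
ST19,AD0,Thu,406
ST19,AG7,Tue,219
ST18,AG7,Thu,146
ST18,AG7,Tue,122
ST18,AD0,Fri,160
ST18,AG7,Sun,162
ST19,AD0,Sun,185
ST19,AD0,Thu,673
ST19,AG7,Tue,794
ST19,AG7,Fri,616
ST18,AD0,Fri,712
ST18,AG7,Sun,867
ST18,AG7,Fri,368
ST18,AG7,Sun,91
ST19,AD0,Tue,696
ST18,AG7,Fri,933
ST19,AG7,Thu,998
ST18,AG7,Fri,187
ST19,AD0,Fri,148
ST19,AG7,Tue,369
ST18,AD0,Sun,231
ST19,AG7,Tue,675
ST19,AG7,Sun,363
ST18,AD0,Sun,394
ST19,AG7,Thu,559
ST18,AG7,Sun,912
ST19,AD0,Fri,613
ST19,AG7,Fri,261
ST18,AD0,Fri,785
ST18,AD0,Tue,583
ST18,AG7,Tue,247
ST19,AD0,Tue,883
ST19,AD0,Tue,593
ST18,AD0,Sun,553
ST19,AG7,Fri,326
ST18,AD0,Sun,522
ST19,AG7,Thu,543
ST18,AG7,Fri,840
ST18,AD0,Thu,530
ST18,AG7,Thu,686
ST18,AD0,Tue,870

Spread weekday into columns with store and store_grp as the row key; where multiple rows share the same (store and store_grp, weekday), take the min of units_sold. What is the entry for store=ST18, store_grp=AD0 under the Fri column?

Rows with store=ST18, store_grp=AD0 and weekday=Fri: units_sold values are 433, 140, 160, 712, 785.
min(433, 140, 160, 712, 785) = 140.

140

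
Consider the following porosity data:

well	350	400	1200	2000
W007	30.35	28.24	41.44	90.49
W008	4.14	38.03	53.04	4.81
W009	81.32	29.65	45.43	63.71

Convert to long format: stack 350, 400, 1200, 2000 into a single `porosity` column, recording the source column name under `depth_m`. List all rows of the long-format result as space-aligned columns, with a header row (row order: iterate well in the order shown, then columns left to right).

well  depth_m  porosity
W007  350      30.35   
W007  400      28.24   
W007  1200     41.44   
W007  2000     90.49   
W008  350      4.14    
W008  400      38.03   
W008  1200     53.04   
W008  2000     4.81    
W009  350      81.32   
W009  400      29.65   
W009  1200     45.43   
W009  2000     63.71   

Each (well, column) pair becomes one row: 3 × 4 = 12 rows.
For example, (W007, 350) → porosity=30.35.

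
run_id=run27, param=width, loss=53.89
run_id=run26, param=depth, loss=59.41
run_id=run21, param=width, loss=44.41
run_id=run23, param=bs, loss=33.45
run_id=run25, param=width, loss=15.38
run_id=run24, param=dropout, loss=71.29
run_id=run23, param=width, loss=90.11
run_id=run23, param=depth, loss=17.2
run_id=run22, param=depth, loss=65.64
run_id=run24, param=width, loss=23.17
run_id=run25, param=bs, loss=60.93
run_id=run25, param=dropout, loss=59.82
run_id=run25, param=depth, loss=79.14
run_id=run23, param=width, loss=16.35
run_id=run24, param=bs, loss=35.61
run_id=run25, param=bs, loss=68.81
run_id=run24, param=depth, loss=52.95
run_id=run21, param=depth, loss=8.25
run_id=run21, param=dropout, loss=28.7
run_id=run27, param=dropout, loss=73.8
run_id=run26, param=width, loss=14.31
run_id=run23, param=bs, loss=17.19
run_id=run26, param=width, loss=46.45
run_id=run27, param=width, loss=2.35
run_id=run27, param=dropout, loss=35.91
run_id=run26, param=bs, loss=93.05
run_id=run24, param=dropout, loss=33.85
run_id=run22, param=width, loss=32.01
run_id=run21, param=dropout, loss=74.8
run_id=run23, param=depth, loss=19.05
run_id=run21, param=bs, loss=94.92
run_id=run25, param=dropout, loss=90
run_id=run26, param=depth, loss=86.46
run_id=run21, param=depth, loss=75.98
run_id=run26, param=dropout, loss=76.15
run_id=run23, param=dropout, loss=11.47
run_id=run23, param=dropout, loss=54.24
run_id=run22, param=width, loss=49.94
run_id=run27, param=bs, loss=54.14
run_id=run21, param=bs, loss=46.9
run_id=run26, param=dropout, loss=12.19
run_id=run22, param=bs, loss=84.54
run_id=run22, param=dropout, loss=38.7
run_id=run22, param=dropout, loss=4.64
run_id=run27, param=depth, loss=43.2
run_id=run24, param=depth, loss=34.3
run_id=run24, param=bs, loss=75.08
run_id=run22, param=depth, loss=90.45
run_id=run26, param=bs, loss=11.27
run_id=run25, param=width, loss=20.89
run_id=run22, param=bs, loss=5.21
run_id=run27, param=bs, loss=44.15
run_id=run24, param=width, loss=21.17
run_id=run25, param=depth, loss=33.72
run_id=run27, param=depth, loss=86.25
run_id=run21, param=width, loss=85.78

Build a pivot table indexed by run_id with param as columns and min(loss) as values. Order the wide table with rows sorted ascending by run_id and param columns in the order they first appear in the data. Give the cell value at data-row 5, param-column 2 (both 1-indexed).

33.72

With rows sorted ascending by run_id, row 5 is run_id=run25. param columns in first-appearance order: width, depth, bs, dropout; column 2 is depth.
Long rows with run_id=run25, param=depth: min(79.14, 33.72) = 33.72.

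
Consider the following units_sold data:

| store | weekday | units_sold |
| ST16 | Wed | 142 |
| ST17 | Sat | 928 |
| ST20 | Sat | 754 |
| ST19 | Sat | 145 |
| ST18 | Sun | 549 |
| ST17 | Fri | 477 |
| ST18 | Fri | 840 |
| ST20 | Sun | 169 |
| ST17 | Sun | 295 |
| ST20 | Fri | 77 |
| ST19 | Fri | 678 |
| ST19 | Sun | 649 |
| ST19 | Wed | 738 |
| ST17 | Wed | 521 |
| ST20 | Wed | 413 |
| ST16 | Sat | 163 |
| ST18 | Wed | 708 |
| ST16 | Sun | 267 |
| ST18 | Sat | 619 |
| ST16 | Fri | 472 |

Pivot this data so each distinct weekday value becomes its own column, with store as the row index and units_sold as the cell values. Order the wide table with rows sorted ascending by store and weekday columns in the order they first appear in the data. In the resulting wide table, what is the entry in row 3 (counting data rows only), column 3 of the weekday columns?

With rows sorted ascending by store, row 3 is store=ST18. weekday columns in first-appearance order: Wed, Sat, Sun, Fri; column 3 is Sun.
Long rows with store=ST18, weekday=Sun: units_sold = 549.

549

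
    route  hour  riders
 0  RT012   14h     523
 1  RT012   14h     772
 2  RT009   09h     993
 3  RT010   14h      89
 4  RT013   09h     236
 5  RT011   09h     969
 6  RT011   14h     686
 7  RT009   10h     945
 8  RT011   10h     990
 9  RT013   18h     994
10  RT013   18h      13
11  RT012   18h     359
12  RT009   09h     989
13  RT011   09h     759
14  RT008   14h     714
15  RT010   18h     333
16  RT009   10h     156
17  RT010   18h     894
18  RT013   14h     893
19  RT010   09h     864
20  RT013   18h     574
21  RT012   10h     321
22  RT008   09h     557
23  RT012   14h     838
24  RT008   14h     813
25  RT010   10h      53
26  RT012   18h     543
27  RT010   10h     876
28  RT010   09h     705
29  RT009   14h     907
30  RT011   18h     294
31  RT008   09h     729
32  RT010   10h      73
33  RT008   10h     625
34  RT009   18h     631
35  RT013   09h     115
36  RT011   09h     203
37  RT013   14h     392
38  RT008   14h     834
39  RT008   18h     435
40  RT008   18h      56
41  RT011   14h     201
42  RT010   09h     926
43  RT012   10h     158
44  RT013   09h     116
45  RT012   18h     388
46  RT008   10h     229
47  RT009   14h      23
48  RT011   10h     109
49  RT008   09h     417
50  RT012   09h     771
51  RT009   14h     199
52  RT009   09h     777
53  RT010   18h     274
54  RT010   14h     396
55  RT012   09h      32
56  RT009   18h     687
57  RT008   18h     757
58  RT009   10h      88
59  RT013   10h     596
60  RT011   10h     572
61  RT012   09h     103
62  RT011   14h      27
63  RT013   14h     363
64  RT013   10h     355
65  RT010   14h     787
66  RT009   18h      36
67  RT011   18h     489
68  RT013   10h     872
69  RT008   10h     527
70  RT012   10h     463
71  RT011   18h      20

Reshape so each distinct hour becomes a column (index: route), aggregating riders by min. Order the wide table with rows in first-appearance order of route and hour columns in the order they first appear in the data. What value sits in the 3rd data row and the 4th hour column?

With rows in first-appearance order of route, row 3 is route=RT010. hour columns in first-appearance order: 14h, 09h, 10h, 18h; column 4 is 18h.
Long rows with route=RT010, hour=18h: min(333, 894, 274) = 274.

274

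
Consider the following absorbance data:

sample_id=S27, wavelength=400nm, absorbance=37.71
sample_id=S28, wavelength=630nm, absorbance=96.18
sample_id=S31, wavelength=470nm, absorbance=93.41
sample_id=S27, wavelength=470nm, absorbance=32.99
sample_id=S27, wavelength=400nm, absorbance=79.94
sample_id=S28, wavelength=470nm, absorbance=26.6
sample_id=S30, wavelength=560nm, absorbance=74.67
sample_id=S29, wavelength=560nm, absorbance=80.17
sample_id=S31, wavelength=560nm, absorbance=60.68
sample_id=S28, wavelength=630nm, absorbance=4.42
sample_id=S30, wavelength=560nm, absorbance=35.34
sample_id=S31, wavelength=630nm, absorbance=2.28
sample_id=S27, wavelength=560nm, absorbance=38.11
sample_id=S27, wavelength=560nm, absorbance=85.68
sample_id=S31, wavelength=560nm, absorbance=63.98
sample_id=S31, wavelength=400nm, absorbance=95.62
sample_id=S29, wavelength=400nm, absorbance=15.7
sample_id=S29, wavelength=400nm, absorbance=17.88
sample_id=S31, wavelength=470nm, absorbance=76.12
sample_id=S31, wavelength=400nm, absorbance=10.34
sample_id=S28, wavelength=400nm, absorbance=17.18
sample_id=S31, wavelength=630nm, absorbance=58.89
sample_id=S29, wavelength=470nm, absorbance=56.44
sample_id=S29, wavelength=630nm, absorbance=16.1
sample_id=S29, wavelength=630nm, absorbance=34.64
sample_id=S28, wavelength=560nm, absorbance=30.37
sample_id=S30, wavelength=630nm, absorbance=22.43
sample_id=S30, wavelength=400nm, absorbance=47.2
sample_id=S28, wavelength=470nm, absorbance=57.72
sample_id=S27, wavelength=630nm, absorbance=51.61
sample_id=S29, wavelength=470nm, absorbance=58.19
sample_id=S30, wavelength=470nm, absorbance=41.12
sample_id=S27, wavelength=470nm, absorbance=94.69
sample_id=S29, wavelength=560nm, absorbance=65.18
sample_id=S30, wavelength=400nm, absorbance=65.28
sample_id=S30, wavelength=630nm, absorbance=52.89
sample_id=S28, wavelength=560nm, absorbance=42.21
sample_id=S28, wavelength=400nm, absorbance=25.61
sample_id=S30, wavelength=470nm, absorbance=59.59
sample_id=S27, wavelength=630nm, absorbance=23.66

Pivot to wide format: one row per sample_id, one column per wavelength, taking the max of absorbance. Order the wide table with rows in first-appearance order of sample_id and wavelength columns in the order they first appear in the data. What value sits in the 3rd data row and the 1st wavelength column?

95.62

With rows in first-appearance order of sample_id, row 3 is sample_id=S31. wavelength columns in first-appearance order: 400nm, 630nm, 470nm, 560nm; column 1 is 400nm.
Long rows with sample_id=S31, wavelength=400nm: max(95.62, 10.34) = 95.62.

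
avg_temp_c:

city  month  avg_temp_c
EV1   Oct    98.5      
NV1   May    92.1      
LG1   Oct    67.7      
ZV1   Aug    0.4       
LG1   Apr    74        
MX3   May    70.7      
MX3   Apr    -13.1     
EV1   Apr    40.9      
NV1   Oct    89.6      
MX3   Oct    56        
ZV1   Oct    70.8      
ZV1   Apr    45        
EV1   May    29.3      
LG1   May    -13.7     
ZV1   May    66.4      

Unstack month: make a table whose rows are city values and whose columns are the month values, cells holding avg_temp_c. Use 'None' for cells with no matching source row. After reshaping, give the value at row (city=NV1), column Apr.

None

No long-format row has city=NV1 and month=Apr, so the cell is None.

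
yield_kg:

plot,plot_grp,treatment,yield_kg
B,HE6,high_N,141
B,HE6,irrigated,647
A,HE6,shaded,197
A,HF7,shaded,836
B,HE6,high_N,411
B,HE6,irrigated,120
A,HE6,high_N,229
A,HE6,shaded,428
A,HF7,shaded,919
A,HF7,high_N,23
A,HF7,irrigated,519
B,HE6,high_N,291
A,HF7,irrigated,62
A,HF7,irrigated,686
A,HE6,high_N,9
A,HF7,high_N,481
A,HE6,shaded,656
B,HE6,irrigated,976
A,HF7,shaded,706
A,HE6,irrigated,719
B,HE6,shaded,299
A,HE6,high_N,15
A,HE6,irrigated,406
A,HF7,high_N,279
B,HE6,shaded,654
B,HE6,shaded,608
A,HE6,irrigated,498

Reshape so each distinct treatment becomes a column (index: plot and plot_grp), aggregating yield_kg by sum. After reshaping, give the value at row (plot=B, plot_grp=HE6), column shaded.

1561

Rows with plot=B, plot_grp=HE6 and treatment=shaded: yield_kg values are 299, 654, 608.
299 + 654 + 608 = 1561.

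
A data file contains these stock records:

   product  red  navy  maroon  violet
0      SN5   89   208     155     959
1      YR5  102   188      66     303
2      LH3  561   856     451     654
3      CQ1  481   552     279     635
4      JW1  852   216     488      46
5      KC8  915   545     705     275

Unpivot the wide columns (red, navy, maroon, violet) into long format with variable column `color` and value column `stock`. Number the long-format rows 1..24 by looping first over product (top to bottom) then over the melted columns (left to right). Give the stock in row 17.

24 rows total (6 × 4). Row 17: index ⌊(17-1)/4⌋ = 4 into product → JW1; (17-1) mod 4 = 0 into the melted columns → red.
So row 17 is (JW1, red, 852); stock = 852.

852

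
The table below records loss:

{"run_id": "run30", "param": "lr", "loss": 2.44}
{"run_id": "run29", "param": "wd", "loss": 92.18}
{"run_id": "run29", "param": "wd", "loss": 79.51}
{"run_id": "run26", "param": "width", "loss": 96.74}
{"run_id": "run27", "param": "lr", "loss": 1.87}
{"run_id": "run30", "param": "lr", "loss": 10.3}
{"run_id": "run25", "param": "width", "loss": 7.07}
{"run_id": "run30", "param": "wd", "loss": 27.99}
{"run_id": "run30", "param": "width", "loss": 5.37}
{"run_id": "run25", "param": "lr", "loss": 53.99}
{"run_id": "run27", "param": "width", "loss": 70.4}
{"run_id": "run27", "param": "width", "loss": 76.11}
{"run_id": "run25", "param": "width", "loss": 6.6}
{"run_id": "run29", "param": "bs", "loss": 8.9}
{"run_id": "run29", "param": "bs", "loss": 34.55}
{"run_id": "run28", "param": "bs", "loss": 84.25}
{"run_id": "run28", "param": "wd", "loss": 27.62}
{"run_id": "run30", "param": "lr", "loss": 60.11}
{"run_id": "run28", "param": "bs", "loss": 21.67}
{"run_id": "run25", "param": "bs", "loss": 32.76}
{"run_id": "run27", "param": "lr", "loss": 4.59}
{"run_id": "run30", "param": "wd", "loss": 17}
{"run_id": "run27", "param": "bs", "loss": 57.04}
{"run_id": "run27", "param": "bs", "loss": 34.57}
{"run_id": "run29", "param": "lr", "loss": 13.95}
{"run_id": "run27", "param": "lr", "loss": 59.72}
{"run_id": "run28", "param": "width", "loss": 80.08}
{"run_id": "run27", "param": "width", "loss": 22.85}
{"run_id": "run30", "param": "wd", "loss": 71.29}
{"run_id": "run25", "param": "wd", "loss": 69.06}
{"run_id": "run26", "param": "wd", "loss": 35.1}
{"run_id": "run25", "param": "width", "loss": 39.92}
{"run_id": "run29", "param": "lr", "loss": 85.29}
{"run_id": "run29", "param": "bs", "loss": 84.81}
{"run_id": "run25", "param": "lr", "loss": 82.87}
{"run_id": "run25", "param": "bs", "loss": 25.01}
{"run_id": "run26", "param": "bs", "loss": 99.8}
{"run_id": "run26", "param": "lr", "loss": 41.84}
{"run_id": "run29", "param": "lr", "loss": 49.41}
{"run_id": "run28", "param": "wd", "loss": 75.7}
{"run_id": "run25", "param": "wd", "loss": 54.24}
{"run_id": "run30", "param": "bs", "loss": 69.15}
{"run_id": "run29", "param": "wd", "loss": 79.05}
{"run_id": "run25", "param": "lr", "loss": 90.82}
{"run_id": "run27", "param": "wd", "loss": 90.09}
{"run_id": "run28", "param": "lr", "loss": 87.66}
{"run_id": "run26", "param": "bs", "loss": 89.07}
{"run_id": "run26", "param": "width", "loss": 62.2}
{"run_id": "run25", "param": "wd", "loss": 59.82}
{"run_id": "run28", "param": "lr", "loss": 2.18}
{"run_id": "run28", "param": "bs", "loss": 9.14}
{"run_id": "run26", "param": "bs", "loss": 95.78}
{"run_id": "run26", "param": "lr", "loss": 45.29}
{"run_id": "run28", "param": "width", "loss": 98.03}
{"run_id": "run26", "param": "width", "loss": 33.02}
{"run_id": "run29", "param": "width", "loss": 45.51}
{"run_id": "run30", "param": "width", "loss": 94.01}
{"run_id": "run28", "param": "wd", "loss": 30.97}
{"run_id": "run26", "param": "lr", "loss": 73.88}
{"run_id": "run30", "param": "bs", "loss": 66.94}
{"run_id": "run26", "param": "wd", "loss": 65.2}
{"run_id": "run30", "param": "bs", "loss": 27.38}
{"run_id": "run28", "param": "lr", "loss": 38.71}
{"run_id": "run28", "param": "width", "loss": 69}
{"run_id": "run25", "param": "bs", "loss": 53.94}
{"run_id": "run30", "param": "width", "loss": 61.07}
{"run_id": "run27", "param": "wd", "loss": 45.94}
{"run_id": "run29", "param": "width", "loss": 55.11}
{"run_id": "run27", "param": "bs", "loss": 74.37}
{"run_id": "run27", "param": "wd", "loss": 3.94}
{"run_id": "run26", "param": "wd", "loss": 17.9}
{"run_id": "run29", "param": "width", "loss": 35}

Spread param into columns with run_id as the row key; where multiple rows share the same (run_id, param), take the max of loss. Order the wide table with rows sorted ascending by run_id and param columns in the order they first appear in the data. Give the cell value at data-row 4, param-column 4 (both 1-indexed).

84.25

With rows sorted ascending by run_id, row 4 is run_id=run28. param columns in first-appearance order: lr, wd, width, bs; column 4 is bs.
Long rows with run_id=run28, param=bs: max(84.25, 21.67, 9.14) = 84.25.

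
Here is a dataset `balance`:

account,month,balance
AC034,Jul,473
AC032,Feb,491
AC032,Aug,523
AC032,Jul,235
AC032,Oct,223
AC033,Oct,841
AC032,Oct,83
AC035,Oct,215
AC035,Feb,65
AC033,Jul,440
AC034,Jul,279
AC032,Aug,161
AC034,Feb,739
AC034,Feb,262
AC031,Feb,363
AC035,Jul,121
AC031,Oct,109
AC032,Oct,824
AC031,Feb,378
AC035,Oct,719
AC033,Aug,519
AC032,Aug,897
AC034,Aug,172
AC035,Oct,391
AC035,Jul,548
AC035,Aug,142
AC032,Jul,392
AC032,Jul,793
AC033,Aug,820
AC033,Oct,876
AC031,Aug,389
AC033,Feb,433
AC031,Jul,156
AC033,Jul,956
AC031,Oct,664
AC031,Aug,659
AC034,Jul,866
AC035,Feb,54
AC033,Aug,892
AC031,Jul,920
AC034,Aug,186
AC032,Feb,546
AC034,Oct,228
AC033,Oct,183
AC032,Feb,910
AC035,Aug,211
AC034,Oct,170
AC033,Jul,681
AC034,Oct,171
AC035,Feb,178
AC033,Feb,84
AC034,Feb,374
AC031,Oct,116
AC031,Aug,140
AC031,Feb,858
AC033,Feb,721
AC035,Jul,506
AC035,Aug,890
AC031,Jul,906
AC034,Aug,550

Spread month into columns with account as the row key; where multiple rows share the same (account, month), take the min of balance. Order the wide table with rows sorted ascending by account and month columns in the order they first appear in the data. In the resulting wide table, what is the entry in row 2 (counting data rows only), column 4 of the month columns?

83

With rows sorted ascending by account, row 2 is account=AC032. month columns in first-appearance order: Jul, Feb, Aug, Oct; column 4 is Oct.
Long rows with account=AC032, month=Oct: min(223, 83, 824) = 83.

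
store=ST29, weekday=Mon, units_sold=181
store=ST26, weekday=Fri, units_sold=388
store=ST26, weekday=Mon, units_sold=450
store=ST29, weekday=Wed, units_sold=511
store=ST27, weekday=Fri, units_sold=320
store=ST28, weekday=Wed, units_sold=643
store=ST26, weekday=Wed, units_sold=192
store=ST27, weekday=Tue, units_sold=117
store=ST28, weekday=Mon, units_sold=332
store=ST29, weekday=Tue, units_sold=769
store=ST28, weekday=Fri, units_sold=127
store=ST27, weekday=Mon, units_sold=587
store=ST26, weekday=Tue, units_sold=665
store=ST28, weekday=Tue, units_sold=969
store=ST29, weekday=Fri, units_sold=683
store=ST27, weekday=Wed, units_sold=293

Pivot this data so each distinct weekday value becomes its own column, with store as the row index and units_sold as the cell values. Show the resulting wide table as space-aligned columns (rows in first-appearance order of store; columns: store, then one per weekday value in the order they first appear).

Columns: store plus the 4 distinct weekday values (Mon, Fri, Wed, Tue).
For example, row ST29 column Mon takes units_sold=181 from the long row (ST29, Mon).

store  Mon  Fri  Wed  Tue
ST29   181  683  511  769
ST26   450  388  192  665
ST27   587  320  293  117
ST28   332  127  643  969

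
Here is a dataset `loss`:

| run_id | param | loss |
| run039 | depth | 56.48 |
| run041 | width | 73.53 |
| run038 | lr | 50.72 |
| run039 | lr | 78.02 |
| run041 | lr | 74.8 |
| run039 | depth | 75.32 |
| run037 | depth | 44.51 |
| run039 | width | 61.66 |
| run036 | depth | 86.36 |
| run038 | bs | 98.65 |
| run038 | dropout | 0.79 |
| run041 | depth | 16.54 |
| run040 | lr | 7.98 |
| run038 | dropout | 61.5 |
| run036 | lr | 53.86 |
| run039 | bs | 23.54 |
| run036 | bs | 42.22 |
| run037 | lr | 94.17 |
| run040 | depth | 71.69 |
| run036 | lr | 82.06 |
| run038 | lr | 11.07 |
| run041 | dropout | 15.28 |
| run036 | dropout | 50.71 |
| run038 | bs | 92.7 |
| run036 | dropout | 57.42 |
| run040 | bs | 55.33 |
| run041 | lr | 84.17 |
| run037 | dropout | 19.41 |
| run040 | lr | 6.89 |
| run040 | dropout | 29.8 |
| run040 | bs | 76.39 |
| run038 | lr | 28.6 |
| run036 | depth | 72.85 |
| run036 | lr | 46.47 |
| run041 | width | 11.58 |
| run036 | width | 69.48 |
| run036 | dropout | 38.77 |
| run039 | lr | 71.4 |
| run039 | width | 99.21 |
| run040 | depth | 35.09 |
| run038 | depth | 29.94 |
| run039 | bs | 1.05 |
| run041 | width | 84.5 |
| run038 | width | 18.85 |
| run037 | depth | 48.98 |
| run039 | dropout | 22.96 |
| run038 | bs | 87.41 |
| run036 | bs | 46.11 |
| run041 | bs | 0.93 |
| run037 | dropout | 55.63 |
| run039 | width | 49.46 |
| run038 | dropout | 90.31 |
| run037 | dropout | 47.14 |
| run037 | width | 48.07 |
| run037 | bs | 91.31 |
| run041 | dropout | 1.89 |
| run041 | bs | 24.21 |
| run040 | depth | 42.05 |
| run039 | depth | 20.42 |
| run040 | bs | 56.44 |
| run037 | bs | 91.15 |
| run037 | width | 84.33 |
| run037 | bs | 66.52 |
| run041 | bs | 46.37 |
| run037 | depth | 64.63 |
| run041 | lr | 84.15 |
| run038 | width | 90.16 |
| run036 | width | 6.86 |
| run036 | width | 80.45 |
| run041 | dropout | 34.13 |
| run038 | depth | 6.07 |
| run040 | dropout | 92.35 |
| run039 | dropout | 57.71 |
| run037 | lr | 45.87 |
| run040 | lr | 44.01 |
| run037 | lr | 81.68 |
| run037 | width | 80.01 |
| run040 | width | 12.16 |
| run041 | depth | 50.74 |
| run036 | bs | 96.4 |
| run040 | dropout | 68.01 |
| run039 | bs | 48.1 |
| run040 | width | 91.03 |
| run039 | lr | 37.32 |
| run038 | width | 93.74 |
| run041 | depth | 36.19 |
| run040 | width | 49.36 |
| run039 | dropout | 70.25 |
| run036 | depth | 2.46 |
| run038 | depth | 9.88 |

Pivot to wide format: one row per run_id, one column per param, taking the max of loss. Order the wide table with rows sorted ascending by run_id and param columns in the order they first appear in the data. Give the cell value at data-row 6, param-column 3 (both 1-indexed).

With rows sorted ascending by run_id, row 6 is run_id=run041. param columns in first-appearance order: depth, width, lr, bs, dropout; column 3 is lr.
Long rows with run_id=run041, param=lr: max(74.8, 84.17, 84.15) = 84.17.

84.17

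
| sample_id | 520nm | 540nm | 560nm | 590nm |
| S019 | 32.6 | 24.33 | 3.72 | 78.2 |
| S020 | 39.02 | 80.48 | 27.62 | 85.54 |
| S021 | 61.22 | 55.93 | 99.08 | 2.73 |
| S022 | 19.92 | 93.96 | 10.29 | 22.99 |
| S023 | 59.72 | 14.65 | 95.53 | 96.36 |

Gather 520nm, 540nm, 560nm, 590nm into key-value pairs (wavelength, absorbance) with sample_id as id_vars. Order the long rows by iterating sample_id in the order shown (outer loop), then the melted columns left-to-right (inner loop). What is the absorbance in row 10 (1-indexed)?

20 rows total (5 × 4). Row 10: index ⌊(10-1)/4⌋ = 2 into sample_id → S021; (10-1) mod 4 = 1 into the melted columns → 540nm.
So row 10 is (S021, 540nm, 55.93); absorbance = 55.93.

55.93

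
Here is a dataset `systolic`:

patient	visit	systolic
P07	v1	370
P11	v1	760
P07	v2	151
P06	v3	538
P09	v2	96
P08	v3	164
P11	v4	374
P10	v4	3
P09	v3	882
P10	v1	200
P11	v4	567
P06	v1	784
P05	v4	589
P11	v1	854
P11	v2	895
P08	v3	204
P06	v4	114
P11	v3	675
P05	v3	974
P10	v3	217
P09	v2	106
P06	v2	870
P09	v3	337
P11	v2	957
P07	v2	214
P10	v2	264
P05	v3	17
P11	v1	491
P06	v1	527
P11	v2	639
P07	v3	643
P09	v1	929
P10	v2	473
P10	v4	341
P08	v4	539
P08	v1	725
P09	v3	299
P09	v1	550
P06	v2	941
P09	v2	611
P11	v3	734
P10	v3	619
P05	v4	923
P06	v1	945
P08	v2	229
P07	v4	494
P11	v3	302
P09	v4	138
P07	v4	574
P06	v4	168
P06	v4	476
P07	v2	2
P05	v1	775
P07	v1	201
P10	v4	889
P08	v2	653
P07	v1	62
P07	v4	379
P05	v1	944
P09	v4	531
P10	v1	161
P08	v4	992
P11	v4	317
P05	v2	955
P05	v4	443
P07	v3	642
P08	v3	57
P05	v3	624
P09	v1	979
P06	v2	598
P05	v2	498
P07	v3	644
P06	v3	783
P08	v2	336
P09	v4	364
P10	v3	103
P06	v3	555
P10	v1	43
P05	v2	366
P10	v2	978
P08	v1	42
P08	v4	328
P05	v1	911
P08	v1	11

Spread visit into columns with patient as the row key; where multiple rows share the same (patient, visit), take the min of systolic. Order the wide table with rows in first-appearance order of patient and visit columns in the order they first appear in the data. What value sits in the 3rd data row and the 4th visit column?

114

With rows in first-appearance order of patient, row 3 is patient=P06. visit columns in first-appearance order: v1, v2, v3, v4; column 4 is v4.
Long rows with patient=P06, visit=v4: min(114, 168, 476) = 114.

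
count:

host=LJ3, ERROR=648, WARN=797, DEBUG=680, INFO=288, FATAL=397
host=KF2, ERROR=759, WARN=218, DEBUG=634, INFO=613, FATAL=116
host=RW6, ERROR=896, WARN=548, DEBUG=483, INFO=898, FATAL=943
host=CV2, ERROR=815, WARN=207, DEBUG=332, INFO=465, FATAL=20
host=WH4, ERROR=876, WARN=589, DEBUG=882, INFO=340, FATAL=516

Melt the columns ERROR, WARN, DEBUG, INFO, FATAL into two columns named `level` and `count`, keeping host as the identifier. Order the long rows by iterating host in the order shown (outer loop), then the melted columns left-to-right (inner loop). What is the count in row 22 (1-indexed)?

25 rows total (5 × 5). Row 22: index ⌊(22-1)/5⌋ = 4 into host → WH4; (22-1) mod 5 = 1 into the melted columns → WARN.
So row 22 is (WH4, WARN, 589); count = 589.

589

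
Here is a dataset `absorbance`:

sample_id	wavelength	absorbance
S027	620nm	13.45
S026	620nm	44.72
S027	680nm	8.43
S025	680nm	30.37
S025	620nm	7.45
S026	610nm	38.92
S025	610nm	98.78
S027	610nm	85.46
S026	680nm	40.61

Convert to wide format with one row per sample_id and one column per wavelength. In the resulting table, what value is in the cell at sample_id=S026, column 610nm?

Wide layout: rows indexed by sample_id, columns are the 3 distinct wavelength values (620nm, 680nm, 610nm).
Cell (sample_id=S026, wavelength=610nm) draws from the long row where sample_id=S026 and wavelength=610nm, which has absorbance=38.92.

38.92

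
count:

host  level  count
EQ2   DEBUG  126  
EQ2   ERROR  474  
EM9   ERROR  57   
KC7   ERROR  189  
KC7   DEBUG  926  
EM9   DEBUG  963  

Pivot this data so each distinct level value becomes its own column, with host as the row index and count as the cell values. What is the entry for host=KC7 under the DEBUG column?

Wide layout: rows indexed by host, columns are the 2 distinct level values (DEBUG, ERROR).
Cell (host=KC7, level=DEBUG) draws from the long row where host=KC7 and level=DEBUG, which has count=926.

926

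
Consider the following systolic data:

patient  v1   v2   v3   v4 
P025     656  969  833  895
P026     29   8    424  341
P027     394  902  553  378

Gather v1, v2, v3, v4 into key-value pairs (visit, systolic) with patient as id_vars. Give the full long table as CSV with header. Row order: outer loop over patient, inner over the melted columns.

Each (patient, column) pair becomes one row: 3 × 4 = 12 rows.
For example, (P025, v1) → systolic=656.

patient,visit,systolic
P025,v1,656
P025,v2,969
P025,v3,833
P025,v4,895
P026,v1,29
P026,v2,8
P026,v3,424
P026,v4,341
P027,v1,394
P027,v2,902
P027,v3,553
P027,v4,378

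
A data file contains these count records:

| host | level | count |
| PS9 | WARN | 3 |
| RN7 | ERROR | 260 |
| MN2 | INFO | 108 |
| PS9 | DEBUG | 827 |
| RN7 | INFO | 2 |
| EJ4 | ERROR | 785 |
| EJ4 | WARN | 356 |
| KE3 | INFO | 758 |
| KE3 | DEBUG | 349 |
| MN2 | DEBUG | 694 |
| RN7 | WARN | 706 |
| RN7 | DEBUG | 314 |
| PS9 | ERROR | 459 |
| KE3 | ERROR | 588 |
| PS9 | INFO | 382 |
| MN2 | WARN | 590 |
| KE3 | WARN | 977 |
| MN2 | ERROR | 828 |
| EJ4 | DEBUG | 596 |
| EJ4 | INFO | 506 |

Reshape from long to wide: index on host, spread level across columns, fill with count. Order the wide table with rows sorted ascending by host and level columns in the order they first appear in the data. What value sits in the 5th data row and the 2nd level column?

With rows sorted ascending by host, row 5 is host=RN7. level columns in first-appearance order: WARN, ERROR, INFO, DEBUG; column 2 is ERROR.
Long rows with host=RN7, level=ERROR: count = 260.

260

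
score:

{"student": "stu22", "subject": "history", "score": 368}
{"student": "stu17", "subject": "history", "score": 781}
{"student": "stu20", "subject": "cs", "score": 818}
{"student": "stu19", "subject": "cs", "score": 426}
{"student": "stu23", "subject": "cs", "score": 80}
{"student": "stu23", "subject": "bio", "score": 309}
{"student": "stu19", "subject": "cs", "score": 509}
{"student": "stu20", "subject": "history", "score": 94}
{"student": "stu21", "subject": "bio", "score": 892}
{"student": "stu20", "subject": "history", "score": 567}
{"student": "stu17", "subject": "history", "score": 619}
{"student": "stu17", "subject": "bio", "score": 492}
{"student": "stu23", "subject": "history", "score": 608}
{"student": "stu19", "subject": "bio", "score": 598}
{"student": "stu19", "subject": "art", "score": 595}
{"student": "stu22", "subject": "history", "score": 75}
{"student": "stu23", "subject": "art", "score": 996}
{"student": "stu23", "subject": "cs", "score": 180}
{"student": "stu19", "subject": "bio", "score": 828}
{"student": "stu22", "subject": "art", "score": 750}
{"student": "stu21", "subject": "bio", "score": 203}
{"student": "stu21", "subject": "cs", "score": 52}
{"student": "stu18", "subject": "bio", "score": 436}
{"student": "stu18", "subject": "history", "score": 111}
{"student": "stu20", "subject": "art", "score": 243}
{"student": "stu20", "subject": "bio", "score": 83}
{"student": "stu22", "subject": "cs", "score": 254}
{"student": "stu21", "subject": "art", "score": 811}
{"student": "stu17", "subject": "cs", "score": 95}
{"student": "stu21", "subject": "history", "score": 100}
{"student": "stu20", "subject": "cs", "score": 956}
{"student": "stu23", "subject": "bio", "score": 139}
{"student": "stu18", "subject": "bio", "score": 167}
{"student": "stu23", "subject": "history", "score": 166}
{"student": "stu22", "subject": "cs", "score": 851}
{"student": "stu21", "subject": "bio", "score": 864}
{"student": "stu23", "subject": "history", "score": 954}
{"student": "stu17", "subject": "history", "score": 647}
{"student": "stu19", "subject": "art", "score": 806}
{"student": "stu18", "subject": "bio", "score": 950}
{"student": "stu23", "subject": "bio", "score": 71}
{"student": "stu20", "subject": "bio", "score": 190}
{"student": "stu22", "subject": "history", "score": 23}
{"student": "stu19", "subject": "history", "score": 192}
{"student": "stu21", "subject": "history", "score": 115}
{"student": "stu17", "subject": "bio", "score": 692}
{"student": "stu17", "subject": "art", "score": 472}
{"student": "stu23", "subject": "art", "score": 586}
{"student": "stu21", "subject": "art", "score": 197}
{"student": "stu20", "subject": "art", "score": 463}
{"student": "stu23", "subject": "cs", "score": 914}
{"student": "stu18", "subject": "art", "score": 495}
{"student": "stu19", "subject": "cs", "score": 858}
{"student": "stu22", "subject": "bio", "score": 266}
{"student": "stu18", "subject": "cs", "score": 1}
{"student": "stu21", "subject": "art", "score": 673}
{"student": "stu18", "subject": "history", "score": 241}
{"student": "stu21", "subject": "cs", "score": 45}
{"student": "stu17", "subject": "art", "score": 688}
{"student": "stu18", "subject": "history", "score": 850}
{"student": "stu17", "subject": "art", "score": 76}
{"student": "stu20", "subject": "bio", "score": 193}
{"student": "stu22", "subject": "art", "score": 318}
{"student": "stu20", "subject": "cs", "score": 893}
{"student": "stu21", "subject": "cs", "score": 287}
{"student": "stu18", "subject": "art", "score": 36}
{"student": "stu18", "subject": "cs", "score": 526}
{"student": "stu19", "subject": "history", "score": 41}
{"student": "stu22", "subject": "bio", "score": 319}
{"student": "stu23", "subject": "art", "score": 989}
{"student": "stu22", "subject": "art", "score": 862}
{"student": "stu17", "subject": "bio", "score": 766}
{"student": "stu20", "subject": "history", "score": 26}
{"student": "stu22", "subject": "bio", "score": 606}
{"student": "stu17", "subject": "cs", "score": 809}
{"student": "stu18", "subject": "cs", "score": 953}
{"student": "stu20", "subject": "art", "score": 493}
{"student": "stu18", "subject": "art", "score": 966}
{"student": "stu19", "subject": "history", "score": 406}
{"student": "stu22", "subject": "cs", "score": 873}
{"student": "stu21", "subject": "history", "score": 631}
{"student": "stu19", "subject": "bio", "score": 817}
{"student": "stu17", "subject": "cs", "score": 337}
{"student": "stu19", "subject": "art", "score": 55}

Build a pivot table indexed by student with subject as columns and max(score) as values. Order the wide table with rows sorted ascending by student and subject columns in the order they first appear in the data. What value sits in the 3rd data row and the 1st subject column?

With rows sorted ascending by student, row 3 is student=stu19. subject columns in first-appearance order: history, cs, bio, art; column 1 is history.
Long rows with student=stu19, subject=history: max(192, 41, 406) = 406.

406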